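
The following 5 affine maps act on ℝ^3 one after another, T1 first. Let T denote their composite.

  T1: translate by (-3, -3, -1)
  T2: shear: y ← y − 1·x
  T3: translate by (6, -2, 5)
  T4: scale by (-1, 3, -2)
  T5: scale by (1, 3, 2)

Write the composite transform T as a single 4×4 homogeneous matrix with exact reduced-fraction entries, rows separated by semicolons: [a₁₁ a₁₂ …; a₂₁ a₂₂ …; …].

T1 = [1 0 0 -3; 0 1 0 -3; 0 0 1 -1; 0 0 0 1]
T2·T1 = [1 0 0 -3; -1 1 0 0; 0 0 1 -1; 0 0 0 1]
T3·…·T1 = [1 0 0 3; -1 1 0 -2; 0 0 1 4; 0 0 0 1]
T4·…·T1 = [-1 0 0 -3; -3 3 0 -6; 0 0 -2 -8; 0 0 0 1]
T5·…·T1 = [-1 0 0 -3; -9 9 0 -18; 0 0 -4 -16; 0 0 0 1]

T = [-1 0 0 -3; -9 9 0 -18; 0 0 -4 -16; 0 0 0 1]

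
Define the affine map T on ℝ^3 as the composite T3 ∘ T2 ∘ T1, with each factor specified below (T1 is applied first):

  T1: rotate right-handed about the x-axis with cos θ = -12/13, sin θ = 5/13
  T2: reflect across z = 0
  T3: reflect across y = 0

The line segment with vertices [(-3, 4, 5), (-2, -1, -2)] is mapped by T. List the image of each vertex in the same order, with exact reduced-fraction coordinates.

T1 rotate right-handed about the x-axis with cos θ = -12/13, sin θ = 5/13: (-3, 4, 5) → (-3, -73/13, -40/13); (-2, -1, -2) → (-2, 22/13, 19/13)
T2 reflect across z = 0: (-3, -73/13, -40/13) → (-3, -73/13, 40/13); (-2, 22/13, 19/13) → (-2, 22/13, -19/13)
T3 reflect across y = 0: (-3, -73/13, 40/13) → (-3, 73/13, 40/13); (-2, 22/13, -19/13) → (-2, -22/13, -19/13)

image vertices: (-3, 73/13, 40/13), (-2, -22/13, -19/13)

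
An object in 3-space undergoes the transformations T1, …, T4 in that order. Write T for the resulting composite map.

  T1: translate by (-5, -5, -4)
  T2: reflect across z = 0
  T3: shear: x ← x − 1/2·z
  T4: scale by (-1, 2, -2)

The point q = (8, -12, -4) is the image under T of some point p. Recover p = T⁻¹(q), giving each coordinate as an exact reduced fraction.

p = (-2, -1, 2)

T1 = [1 0 0 -5; 0 1 0 -5; 0 0 1 -4; 0 0 0 1]
T2·T1 = [1 0 0 -5; 0 1 0 -5; 0 0 -1 4; 0 0 0 1]
T3·…·T1 = [1 0 1/2 -7; 0 1 0 -5; 0 0 -1 4; 0 0 0 1]
T4·…·T1 = [-1 0 -1/2 7; 0 2 0 -10; 0 0 2 -8; 0 0 0 1]
det M = -4; M⁻¹ = [-1 0 -1/4 5; 0 1/2 0 5; 0 0 1/2 4; 0 0 0 1]
M⁻¹ · (8, -12, -4)ᵀ = (-2, -1, 2)ᵀ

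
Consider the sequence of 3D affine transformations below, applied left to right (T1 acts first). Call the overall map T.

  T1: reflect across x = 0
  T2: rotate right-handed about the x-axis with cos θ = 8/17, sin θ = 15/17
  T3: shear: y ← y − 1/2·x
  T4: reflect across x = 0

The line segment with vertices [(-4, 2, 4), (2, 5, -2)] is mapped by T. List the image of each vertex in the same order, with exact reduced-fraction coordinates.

T1 reflect across x = 0: (-4, 2, 4) → (4, 2, 4); (2, 5, -2) → (-2, 5, -2)
T2 rotate right-handed about the x-axis with cos θ = 8/17, sin θ = 15/17: (4, 2, 4) → (4, -44/17, 62/17); (-2, 5, -2) → (-2, 70/17, 59/17)
T3 shear: y ← y − 1/2·x: (4, -44/17, 62/17) → (4, -78/17, 62/17); (-2, 70/17, 59/17) → (-2, 87/17, 59/17)
T4 reflect across x = 0: (4, -78/17, 62/17) → (-4, -78/17, 62/17); (-2, 87/17, 59/17) → (2, 87/17, 59/17)

image vertices: (-4, -78/17, 62/17), (2, 87/17, 59/17)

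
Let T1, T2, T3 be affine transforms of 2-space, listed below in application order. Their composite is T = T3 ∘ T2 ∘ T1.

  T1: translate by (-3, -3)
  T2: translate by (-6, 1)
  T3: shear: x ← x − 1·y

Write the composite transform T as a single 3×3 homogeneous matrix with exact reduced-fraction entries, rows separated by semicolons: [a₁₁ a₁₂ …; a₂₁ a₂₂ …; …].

T = [1 -1 -7; 0 1 -2; 0 0 1]

T1 = [1 0 -3; 0 1 -3; 0 0 1]
T2·T1 = [1 0 -9; 0 1 -2; 0 0 1]
T3·…·T1 = [1 -1 -7; 0 1 -2; 0 0 1]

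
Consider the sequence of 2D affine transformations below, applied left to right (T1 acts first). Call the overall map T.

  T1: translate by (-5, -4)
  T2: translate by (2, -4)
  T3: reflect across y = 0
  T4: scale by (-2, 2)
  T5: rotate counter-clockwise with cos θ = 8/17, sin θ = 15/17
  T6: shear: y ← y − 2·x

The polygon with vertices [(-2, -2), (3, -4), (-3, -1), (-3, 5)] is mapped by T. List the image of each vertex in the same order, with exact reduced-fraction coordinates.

image vertices: (-220/17, 750/17), (-360/17, 912/17), (-174/17, 672/17), (6/17, 216/17)

T1 translate by (-5, -4): (-2, -2) → (-7, -6); (3, -4) → (-2, -8); (-3, -1) → (-8, -5); (-3, 5) → (-8, 1)
T2 translate by (2, -4): (-7, -6) → (-5, -10); (-2, -8) → (0, -12); (-8, -5) → (-6, -9); (-8, 1) → (-6, -3)
T3 reflect across y = 0: (-5, -10) → (-5, 10); (0, -12) → (0, 12); (-6, -9) → (-6, 9); (-6, -3) → (-6, 3)
T4 scale by (-2, 2): (-5, 10) → (10, 20); (0, 12) → (0, 24); (-6, 9) → (12, 18); (-6, 3) → (12, 6)
T5 rotate counter-clockwise with cos θ = 8/17, sin θ = 15/17: (10, 20) → (-220/17, 310/17); (0, 24) → (-360/17, 192/17); (12, 18) → (-174/17, 324/17); (12, 6) → (6/17, 228/17)
T6 shear: y ← y − 2·x: (-220/17, 310/17) → (-220/17, 750/17); (-360/17, 192/17) → (-360/17, 912/17); (-174/17, 324/17) → (-174/17, 672/17); (6/17, 228/17) → (6/17, 216/17)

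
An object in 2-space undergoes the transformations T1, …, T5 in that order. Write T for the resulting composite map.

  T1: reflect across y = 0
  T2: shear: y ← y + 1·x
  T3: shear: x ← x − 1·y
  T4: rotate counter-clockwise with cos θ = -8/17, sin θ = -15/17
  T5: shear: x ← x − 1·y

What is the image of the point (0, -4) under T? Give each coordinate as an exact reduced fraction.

T1 reflect across y = 0: (0, -4) → (0, 4)
T2 shear: y ← y + 1·x: (0, 4) → (0, 4)
T3 shear: x ← x − 1·y: (0, 4) → (-4, 4)
T4 rotate counter-clockwise with cos θ = -8/17, sin θ = -15/17: (-4, 4) → (92/17, 28/17)
T5 shear: x ← x − 1·y: (92/17, 28/17) → (64/17, 28/17)

T(p) = (64/17, 28/17)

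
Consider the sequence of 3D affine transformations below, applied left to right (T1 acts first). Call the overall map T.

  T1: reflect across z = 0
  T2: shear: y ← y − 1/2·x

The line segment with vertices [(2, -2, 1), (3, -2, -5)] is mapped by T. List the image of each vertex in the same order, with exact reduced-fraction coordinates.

image vertices: (2, -3, -1), (3, -7/2, 5)

T1 reflect across z = 0: (2, -2, 1) → (2, -2, -1); (3, -2, -5) → (3, -2, 5)
T2 shear: y ← y − 1/2·x: (2, -2, -1) → (2, -3, -1); (3, -2, 5) → (3, -7/2, 5)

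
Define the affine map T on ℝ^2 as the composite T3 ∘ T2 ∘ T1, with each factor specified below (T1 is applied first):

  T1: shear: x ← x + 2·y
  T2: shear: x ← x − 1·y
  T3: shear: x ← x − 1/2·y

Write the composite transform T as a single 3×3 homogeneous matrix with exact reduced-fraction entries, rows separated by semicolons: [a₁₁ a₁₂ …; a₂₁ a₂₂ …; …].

T1 = [1 2 0; 0 1 0; 0 0 1]
T2·T1 = [1 1 0; 0 1 0; 0 0 1]
T3·…·T1 = [1 1/2 0; 0 1 0; 0 0 1]

T = [1 1/2 0; 0 1 0; 0 0 1]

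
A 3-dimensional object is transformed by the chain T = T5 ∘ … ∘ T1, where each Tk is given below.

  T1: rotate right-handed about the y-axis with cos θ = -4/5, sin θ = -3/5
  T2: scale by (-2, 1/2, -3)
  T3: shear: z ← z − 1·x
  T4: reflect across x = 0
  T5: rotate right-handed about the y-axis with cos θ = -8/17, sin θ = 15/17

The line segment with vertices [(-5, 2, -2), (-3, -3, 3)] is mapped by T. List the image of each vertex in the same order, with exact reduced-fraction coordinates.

T1 rotate right-handed about the y-axis with cos θ = -4/5, sin θ = -3/5: (-5, 2, -2) → (26/5, 2, -7/5); (-3, -3, 3) → (3/5, -3, -21/5)
T2 scale by (-2, 1/2, -3): (26/5, 2, -7/5) → (-52/5, 1, 21/5); (3/5, -3, -21/5) → (-6/5, -3/2, 63/5)
T3 shear: z ← z − 1·x: (-52/5, 1, 21/5) → (-52/5, 1, 73/5); (-6/5, -3/2, 63/5) → (-6/5, -3/2, 69/5)
T4 reflect across x = 0: (-52/5, 1, 73/5) → (52/5, 1, 73/5); (-6/5, -3/2, 69/5) → (6/5, -3/2, 69/5)
T5 rotate right-handed about the y-axis with cos θ = -8/17, sin θ = 15/17: (52/5, 1, 73/5) → (679/85, 1, -1364/85); (6/5, -3/2, 69/5) → (987/85, -3/2, -642/85)

image vertices: (679/85, 1, -1364/85), (987/85, -3/2, -642/85)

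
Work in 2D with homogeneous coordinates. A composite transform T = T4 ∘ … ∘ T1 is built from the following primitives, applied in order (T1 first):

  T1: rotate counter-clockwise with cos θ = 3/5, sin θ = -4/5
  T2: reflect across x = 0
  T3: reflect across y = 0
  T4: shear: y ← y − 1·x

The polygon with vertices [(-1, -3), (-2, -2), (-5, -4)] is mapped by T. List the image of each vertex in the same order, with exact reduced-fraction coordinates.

T1 rotate counter-clockwise with cos θ = 3/5, sin θ = -4/5: (-1, -3) → (-3, -1); (-2, -2) → (-14/5, 2/5); (-5, -4) → (-31/5, 8/5)
T2 reflect across x = 0: (-3, -1) → (3, -1); (-14/5, 2/5) → (14/5, 2/5); (-31/5, 8/5) → (31/5, 8/5)
T3 reflect across y = 0: (3, -1) → (3, 1); (14/5, 2/5) → (14/5, -2/5); (31/5, 8/5) → (31/5, -8/5)
T4 shear: y ← y − 1·x: (3, 1) → (3, -2); (14/5, -2/5) → (14/5, -16/5); (31/5, -8/5) → (31/5, -39/5)

image vertices: (3, -2), (14/5, -16/5), (31/5, -39/5)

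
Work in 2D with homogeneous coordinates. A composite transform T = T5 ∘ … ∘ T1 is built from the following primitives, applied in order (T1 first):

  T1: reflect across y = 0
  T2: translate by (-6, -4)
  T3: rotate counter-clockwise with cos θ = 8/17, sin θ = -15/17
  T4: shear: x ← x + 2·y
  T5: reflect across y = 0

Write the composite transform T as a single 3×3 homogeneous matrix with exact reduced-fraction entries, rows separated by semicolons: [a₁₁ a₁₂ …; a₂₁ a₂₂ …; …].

T1 = [1 0 0; 0 -1 0; 0 0 1]
T2·T1 = [1 0 -6; 0 -1 -4; 0 0 1]
T3·…·T1 = [8/17 -15/17 -108/17; -15/17 -8/17 58/17; 0 0 1]
T4·…·T1 = [-22/17 -31/17 8/17; -15/17 -8/17 58/17; 0 0 1]
T5·…·T1 = [-22/17 -31/17 8/17; 15/17 8/17 -58/17; 0 0 1]

T = [-22/17 -31/17 8/17; 15/17 8/17 -58/17; 0 0 1]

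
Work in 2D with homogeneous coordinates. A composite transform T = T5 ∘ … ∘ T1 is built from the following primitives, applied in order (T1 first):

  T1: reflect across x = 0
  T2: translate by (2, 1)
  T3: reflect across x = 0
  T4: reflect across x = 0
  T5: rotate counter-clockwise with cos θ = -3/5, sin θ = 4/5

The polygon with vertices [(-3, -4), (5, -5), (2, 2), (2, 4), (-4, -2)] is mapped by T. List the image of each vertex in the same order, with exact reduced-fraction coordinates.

T1 reflect across x = 0: (-3, -4) → (3, -4); (5, -5) → (-5, -5); (2, 2) → (-2, 2); (2, 4) → (-2, 4); (-4, -2) → (4, -2)
T2 translate by (2, 1): (3, -4) → (5, -3); (-5, -5) → (-3, -4); (-2, 2) → (0, 3); (-2, 4) → (0, 5); (4, -2) → (6, -1)
T3 reflect across x = 0: (5, -3) → (-5, -3); (-3, -4) → (3, -4); (0, 3) → (0, 3); (0, 5) → (0, 5); (6, -1) → (-6, -1)
T4 reflect across x = 0: (-5, -3) → (5, -3); (3, -4) → (-3, -4); (0, 3) → (0, 3); (0, 5) → (0, 5); (-6, -1) → (6, -1)
T5 rotate counter-clockwise with cos θ = -3/5, sin θ = 4/5: (5, -3) → (-3/5, 29/5); (-3, -4) → (5, 0); (0, 3) → (-12/5, -9/5); (0, 5) → (-4, -3); (6, -1) → (-14/5, 27/5)

image vertices: (-3/5, 29/5), (5, 0), (-12/5, -9/5), (-4, -3), (-14/5, 27/5)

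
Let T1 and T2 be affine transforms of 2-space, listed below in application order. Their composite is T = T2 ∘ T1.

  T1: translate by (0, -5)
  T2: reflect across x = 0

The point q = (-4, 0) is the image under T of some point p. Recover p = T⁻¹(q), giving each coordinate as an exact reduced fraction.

T1 = [1 0 0; 0 1 -5; 0 0 1]
T2·T1 = [-1 0 0; 0 1 -5; 0 0 1]
det M = -1; M⁻¹ = [-1 0 0; 0 1 5; 0 0 1]
M⁻¹ · (-4, 0)ᵀ = (4, 5)ᵀ

p = (4, 5)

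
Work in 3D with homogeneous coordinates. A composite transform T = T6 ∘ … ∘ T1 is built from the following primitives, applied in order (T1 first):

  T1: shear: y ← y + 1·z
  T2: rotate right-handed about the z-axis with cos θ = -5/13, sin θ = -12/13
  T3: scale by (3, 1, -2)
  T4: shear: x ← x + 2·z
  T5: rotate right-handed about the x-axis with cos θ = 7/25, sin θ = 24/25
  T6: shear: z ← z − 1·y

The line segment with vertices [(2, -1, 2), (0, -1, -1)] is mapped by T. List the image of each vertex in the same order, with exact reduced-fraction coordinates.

image vertices: (-98/13, 209/65, -421/65), (-20/13, -554/325, 976/325)

T1 shear: y ← y + 1·z: (2, -1, 2) → (2, 1, 2); (0, -1, -1) → (0, -2, -1)
T2 rotate right-handed about the z-axis with cos θ = -5/13, sin θ = -12/13: (2, 1, 2) → (2/13, -29/13, 2); (0, -2, -1) → (-24/13, 10/13, -1)
T3 scale by (3, 1, -2): (2/13, -29/13, 2) → (6/13, -29/13, -4); (-24/13, 10/13, -1) → (-72/13, 10/13, 2)
T4 shear: x ← x + 2·z: (6/13, -29/13, -4) → (-98/13, -29/13, -4); (-72/13, 10/13, 2) → (-20/13, 10/13, 2)
T5 rotate right-handed about the x-axis with cos θ = 7/25, sin θ = 24/25: (-98/13, -29/13, -4) → (-98/13, 209/65, -212/65); (-20/13, 10/13, 2) → (-20/13, -554/325, 422/325)
T6 shear: z ← z − 1·y: (-98/13, 209/65, -212/65) → (-98/13, 209/65, -421/65); (-20/13, -554/325, 422/325) → (-20/13, -554/325, 976/325)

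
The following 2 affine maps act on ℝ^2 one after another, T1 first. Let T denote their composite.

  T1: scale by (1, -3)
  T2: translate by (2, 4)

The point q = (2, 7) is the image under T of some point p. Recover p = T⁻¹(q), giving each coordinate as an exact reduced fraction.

T1 = [1 0 0; 0 -3 0; 0 0 1]
T2·T1 = [1 0 2; 0 -3 4; 0 0 1]
det M = -3; M⁻¹ = [1 0 -2; 0 -1/3 4/3; 0 0 1]
M⁻¹ · (2, 7)ᵀ = (0, -1)ᵀ

p = (0, -1)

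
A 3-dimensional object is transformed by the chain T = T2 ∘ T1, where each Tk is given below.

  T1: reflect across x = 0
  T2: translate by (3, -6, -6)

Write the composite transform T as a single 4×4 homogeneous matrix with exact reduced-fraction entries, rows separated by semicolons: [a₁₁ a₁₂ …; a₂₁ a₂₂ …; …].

T = [-1 0 0 3; 0 1 0 -6; 0 0 1 -6; 0 0 0 1]

T1 = [-1 0 0 0; 0 1 0 0; 0 0 1 0; 0 0 0 1]
T2·T1 = [-1 0 0 3; 0 1 0 -6; 0 0 1 -6; 0 0 0 1]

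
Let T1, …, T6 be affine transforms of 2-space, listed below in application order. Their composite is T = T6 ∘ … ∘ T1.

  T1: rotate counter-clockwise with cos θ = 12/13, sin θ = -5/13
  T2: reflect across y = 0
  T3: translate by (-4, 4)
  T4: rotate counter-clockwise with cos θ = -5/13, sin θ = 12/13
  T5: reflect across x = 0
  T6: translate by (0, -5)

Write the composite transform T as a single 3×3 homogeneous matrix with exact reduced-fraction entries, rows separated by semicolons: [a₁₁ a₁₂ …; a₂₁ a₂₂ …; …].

T1 = [12/13 5/13 0; -5/13 12/13 0; 0 0 1]
T2·T1 = [12/13 5/13 0; 5/13 -12/13 0; 0 0 1]
T3·…·T1 = [12/13 5/13 -4; 5/13 -12/13 4; 0 0 1]
T4·…·T1 = [-120/169 119/169 -28/13; 119/169 120/169 -68/13; 0 0 1]
T5·…·T1 = [120/169 -119/169 28/13; 119/169 120/169 -68/13; 0 0 1]
T6·…·T1 = [120/169 -119/169 28/13; 119/169 120/169 -133/13; 0 0 1]

T = [120/169 -119/169 28/13; 119/169 120/169 -133/13; 0 0 1]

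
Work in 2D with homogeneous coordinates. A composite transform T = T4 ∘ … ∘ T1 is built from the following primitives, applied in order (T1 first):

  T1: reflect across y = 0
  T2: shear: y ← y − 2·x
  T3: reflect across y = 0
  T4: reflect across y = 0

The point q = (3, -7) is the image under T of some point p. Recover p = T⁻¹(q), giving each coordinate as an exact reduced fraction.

p = (3, 1)

T1 = [1 0 0; 0 -1 0; 0 0 1]
T2·T1 = [1 0 0; -2 -1 0; 0 0 1]
T3·…·T1 = [1 0 0; 2 1 0; 0 0 1]
T4·…·T1 = [1 0 0; -2 -1 0; 0 0 1]
det M = -1; M⁻¹ = [1 0 0; -2 -1 0; 0 0 1]
M⁻¹ · (3, -7)ᵀ = (3, 1)ᵀ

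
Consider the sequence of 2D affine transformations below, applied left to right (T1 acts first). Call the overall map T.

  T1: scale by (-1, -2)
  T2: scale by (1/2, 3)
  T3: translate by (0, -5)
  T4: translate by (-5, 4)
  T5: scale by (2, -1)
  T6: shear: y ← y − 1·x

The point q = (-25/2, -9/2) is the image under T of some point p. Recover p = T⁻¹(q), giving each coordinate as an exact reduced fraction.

T1 = [-1 0 0; 0 -2 0; 0 0 1]
T2·T1 = [-1/2 0 0; 0 -6 0; 0 0 1]
T3·…·T1 = [-1/2 0 0; 0 -6 -5; 0 0 1]
T4·…·T1 = [-1/2 0 -5; 0 -6 -1; 0 0 1]
T5·…·T1 = [-1 0 -10; 0 6 1; 0 0 1]
T6·…·T1 = [-1 0 -10; 1 6 11; 0 0 1]
det M = -6; M⁻¹ = [-1 0 -10; 1/6 1/6 -1/6; 0 0 1]
M⁻¹ · (-25/2, -9/2)ᵀ = (5/2, -3)ᵀ

p = (5/2, -3)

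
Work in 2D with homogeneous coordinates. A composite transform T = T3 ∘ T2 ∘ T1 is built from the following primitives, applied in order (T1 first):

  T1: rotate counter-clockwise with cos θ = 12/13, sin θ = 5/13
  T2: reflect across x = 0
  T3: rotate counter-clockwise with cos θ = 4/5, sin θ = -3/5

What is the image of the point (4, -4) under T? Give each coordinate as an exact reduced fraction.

T1 rotate counter-clockwise with cos θ = 12/13, sin θ = 5/13: (4, -4) → (68/13, -28/13)
T2 reflect across x = 0: (68/13, -28/13) → (-68/13, -28/13)
T3 rotate counter-clockwise with cos θ = 4/5, sin θ = -3/5: (-68/13, -28/13) → (-356/65, 92/65)

T(p) = (-356/65, 92/65)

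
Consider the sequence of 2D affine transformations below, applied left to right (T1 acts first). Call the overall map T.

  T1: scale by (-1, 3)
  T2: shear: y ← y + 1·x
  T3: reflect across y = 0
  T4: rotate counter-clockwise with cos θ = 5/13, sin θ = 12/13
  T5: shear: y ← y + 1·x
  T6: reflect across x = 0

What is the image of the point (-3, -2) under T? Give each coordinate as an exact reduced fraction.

T1 scale by (-1, 3): (-3, -2) → (3, -6)
T2 shear: y ← y + 1·x: (3, -6) → (3, -3)
T3 reflect across y = 0: (3, -3) → (3, 3)
T4 rotate counter-clockwise with cos θ = 5/13, sin θ = 12/13: (3, 3) → (-21/13, 51/13)
T5 shear: y ← y + 1·x: (-21/13, 51/13) → (-21/13, 30/13)
T6 reflect across x = 0: (-21/13, 30/13) → (21/13, 30/13)

T(p) = (21/13, 30/13)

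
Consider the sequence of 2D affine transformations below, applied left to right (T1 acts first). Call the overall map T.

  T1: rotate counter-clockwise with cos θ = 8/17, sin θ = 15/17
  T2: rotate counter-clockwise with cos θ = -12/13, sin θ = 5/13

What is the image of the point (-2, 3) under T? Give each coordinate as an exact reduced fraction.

T1 rotate counter-clockwise with cos θ = 8/17, sin θ = 15/17: (-2, 3) → (-61/17, -6/17)
T2 rotate counter-clockwise with cos θ = -12/13, sin θ = 5/13: (-61/17, -6/17) → (762/221, -233/221)

T(p) = (762/221, -233/221)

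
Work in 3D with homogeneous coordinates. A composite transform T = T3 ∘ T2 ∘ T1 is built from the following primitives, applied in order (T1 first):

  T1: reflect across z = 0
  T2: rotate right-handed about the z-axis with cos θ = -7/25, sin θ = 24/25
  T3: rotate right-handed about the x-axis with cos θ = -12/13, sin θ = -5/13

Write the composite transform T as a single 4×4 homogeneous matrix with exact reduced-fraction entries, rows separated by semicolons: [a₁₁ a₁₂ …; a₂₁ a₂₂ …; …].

T1 = [1 0 0 0; 0 1 0 0; 0 0 -1 0; 0 0 0 1]
T2·T1 = [-7/25 -24/25 0 0; 24/25 -7/25 0 0; 0 0 -1 0; 0 0 0 1]
T3·…·T1 = [-7/25 -24/25 0 0; -288/325 84/325 -5/13 0; -24/65 7/65 12/13 0; 0 0 0 1]

T = [-7/25 -24/25 0 0; -288/325 84/325 -5/13 0; -24/65 7/65 12/13 0; 0 0 0 1]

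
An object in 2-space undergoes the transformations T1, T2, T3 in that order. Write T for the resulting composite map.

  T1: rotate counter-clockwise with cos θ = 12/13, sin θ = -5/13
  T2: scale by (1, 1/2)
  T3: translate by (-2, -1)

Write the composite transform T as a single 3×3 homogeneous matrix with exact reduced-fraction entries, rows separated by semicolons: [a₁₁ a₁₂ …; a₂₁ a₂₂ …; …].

T = [12/13 5/13 -2; -5/26 6/13 -1; 0 0 1]

T1 = [12/13 5/13 0; -5/13 12/13 0; 0 0 1]
T2·T1 = [12/13 5/13 0; -5/26 6/13 0; 0 0 1]
T3·…·T1 = [12/13 5/13 -2; -5/26 6/13 -1; 0 0 1]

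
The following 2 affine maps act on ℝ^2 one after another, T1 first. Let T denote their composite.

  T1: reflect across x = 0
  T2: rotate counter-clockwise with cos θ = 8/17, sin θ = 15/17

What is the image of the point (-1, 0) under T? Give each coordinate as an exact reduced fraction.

T1 reflect across x = 0: (-1, 0) → (1, 0)
T2 rotate counter-clockwise with cos θ = 8/17, sin θ = 15/17: (1, 0) → (8/17, 15/17)

T(p) = (8/17, 15/17)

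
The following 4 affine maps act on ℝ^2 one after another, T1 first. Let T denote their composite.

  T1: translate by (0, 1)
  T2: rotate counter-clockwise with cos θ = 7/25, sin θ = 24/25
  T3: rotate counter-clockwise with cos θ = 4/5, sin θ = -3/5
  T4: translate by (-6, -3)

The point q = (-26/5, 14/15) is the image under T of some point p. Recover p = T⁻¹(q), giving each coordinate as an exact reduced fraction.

p = (3, 5/3)

T1 = [1 0 0; 0 1 1; 0 0 1]
T2·T1 = [7/25 -24/25 -24/25; 24/25 7/25 7/25; 0 0 1]
T3·…·T1 = [4/5 -3/5 -3/5; 3/5 4/5 4/5; 0 0 1]
T4·…·T1 = [4/5 -3/5 -33/5; 3/5 4/5 -11/5; 0 0 1]
det M = 1; M⁻¹ = [4/5 3/5 33/5; -3/5 4/5 -11/5; 0 0 1]
M⁻¹ · (-26/5, 14/15)ᵀ = (3, 5/3)ᵀ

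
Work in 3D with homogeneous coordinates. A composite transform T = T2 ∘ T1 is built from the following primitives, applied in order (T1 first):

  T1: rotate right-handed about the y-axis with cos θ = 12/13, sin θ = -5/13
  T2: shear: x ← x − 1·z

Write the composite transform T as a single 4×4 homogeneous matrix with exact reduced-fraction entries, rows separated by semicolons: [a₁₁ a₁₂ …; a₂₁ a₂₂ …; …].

T1 = [12/13 0 -5/13 0; 0 1 0 0; 5/13 0 12/13 0; 0 0 0 1]
T2·T1 = [7/13 0 -17/13 0; 0 1 0 0; 5/13 0 12/13 0; 0 0 0 1]

T = [7/13 0 -17/13 0; 0 1 0 0; 5/13 0 12/13 0; 0 0 0 1]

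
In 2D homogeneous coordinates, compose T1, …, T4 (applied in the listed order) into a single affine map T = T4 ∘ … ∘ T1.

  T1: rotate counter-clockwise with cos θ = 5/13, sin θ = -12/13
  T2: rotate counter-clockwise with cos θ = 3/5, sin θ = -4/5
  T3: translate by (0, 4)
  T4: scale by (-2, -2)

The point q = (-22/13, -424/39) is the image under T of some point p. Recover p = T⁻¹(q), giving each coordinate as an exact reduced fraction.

T1 = [5/13 12/13 0; -12/13 5/13 0; 0 0 1]
T2·T1 = [-33/65 56/65 0; -56/65 -33/65 0; 0 0 1]
T3·…·T1 = [-33/65 56/65 0; -56/65 -33/65 4; 0 0 1]
T4·…·T1 = [66/65 -112/65 0; 112/65 66/65 -8; 0 0 1]
det M = 4; M⁻¹ = [33/130 28/65 224/65; -28/65 33/130 132/65; 0 0 1]
M⁻¹ · (-22/13, -424/39)ᵀ = (-5/3, 0)ᵀ

p = (-5/3, 0)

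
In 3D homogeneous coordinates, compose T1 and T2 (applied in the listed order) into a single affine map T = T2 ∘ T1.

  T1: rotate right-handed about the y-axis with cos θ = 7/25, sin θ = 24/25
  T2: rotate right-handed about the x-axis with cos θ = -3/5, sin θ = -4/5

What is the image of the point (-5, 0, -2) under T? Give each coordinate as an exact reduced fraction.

T(p) = (-83/25, 424/125, -318/125)

T1 rotate right-handed about the y-axis with cos θ = 7/25, sin θ = 24/25: (-5, 0, -2) → (-83/25, 0, 106/25)
T2 rotate right-handed about the x-axis with cos θ = -3/5, sin θ = -4/5: (-83/25, 0, 106/25) → (-83/25, 424/125, -318/125)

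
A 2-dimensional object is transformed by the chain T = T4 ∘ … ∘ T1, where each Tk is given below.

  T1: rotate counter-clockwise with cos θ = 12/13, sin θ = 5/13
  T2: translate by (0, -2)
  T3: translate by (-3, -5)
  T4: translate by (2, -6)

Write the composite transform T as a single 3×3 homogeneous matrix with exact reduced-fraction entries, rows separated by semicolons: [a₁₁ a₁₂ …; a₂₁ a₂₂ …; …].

T = [12/13 -5/13 -1; 5/13 12/13 -13; 0 0 1]

T1 = [12/13 -5/13 0; 5/13 12/13 0; 0 0 1]
T2·T1 = [12/13 -5/13 0; 5/13 12/13 -2; 0 0 1]
T3·…·T1 = [12/13 -5/13 -3; 5/13 12/13 -7; 0 0 1]
T4·…·T1 = [12/13 -5/13 -1; 5/13 12/13 -13; 0 0 1]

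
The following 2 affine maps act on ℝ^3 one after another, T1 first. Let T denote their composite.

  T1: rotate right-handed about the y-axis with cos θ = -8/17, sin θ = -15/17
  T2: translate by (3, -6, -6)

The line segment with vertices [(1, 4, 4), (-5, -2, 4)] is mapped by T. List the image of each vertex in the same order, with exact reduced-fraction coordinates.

T1 rotate right-handed about the y-axis with cos θ = -8/17, sin θ = -15/17: (1, 4, 4) → (-4, 4, -1); (-5, -2, 4) → (-20/17, -2, -107/17)
T2 translate by (3, -6, -6): (-4, 4, -1) → (-1, -2, -7); (-20/17, -2, -107/17) → (31/17, -8, -209/17)

image vertices: (-1, -2, -7), (31/17, -8, -209/17)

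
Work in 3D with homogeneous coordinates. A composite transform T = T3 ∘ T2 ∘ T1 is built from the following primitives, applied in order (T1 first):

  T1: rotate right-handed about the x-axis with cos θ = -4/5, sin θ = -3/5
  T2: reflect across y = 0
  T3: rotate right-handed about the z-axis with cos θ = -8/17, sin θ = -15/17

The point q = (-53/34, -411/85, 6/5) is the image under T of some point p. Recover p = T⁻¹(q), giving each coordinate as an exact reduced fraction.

T1 = [1 0 0 0; 0 -4/5 3/5 0; 0 -3/5 -4/5 0; 0 0 0 1]
T2·T1 = [1 0 0 0; 0 4/5 -3/5 0; 0 -3/5 -4/5 0; 0 0 0 1]
T3·…·T1 = [-8/17 12/17 -9/17 0; -15/17 -32/85 24/85 0; 0 -3/5 -4/5 0; 0 0 0 1]
det M = -1; M⁻¹ = [-8/17 -15/17 0 0; 12/17 -32/85 -3/5 0; -9/17 24/85 -4/5 0; 0 0 0 1]
M⁻¹ · (-53/34, -411/85, 6/5)ᵀ = (5, 0, -3/2)ᵀ

p = (5, 0, -3/2)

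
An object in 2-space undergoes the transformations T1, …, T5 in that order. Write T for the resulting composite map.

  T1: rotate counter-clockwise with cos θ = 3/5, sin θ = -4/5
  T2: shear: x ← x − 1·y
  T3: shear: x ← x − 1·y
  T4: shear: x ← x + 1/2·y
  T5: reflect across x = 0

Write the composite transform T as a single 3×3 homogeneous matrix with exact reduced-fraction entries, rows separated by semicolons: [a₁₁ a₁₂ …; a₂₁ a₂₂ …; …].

T1 = [3/5 4/5 0; -4/5 3/5 0; 0 0 1]
T2·T1 = [7/5 1/5 0; -4/5 3/5 0; 0 0 1]
T3·…·T1 = [11/5 -2/5 0; -4/5 3/5 0; 0 0 1]
T4·…·T1 = [9/5 -1/10 0; -4/5 3/5 0; 0 0 1]
T5·…·T1 = [-9/5 1/10 0; -4/5 3/5 0; 0 0 1]

T = [-9/5 1/10 0; -4/5 3/5 0; 0 0 1]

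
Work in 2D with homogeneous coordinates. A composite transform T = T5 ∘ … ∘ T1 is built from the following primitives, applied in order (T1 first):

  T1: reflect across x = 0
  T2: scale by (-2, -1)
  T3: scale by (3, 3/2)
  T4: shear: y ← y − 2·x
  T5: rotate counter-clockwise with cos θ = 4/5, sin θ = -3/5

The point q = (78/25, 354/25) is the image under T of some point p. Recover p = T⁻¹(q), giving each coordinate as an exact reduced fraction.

p = (-1, -4/5)

T1 = [-1 0 0; 0 1 0; 0 0 1]
T2·T1 = [2 0 0; 0 -1 0; 0 0 1]
T3·…·T1 = [6 0 0; 0 -3/2 0; 0 0 1]
T4·…·T1 = [6 0 0; -12 -3/2 0; 0 0 1]
T5·…·T1 = [-12/5 -9/10 0; -66/5 -6/5 0; 0 0 1]
det M = -9; M⁻¹ = [2/15 -1/10 0; -22/15 4/15 0; 0 0 1]
M⁻¹ · (78/25, 354/25)ᵀ = (-1, -4/5)ᵀ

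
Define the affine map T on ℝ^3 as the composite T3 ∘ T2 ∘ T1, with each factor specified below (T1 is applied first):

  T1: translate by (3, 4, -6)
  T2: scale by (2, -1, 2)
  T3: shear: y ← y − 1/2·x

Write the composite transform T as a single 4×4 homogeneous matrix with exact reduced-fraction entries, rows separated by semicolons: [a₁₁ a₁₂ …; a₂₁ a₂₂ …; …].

T = [2 0 0 6; -1 -1 0 -7; 0 0 2 -12; 0 0 0 1]

T1 = [1 0 0 3; 0 1 0 4; 0 0 1 -6; 0 0 0 1]
T2·T1 = [2 0 0 6; 0 -1 0 -4; 0 0 2 -12; 0 0 0 1]
T3·…·T1 = [2 0 0 6; -1 -1 0 -7; 0 0 2 -12; 0 0 0 1]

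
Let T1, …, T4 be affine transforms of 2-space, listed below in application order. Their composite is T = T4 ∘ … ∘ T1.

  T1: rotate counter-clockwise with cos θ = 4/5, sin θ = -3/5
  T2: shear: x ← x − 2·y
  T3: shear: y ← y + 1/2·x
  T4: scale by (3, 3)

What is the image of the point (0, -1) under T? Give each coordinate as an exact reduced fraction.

T(p) = (3, -9/10)

T1 rotate counter-clockwise with cos θ = 4/5, sin θ = -3/5: (0, -1) → (-3/5, -4/5)
T2 shear: x ← x − 2·y: (-3/5, -4/5) → (1, -4/5)
T3 shear: y ← y + 1/2·x: (1, -4/5) → (1, -3/10)
T4 scale by (3, 3): (1, -3/10) → (3, -9/10)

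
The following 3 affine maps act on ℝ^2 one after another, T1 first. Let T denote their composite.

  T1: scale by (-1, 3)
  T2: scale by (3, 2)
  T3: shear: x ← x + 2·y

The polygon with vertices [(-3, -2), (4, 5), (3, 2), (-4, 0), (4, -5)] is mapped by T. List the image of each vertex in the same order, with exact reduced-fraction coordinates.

T1 scale by (-1, 3): (-3, -2) → (3, -6); (4, 5) → (-4, 15); (3, 2) → (-3, 6); (-4, 0) → (4, 0); (4, -5) → (-4, -15)
T2 scale by (3, 2): (3, -6) → (9, -12); (-4, 15) → (-12, 30); (-3, 6) → (-9, 12); (4, 0) → (12, 0); (-4, -15) → (-12, -30)
T3 shear: x ← x + 2·y: (9, -12) → (-15, -12); (-12, 30) → (48, 30); (-9, 12) → (15, 12); (12, 0) → (12, 0); (-12, -30) → (-72, -30)

image vertices: (-15, -12), (48, 30), (15, 12), (12, 0), (-72, -30)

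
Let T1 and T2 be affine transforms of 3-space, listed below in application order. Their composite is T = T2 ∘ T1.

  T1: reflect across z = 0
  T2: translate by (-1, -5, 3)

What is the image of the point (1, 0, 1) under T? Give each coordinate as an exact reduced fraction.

T1 reflect across z = 0: (1, 0, 1) → (1, 0, -1)
T2 translate by (-1, -5, 3): (1, 0, -1) → (0, -5, 2)

T(p) = (0, -5, 2)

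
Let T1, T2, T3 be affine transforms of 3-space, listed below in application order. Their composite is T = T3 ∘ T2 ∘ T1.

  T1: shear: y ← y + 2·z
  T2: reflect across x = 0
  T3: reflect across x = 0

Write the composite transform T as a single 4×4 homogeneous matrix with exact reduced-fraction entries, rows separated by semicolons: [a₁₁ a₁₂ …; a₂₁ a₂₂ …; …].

T = [1 0 0 0; 0 1 2 0; 0 0 1 0; 0 0 0 1]

T1 = [1 0 0 0; 0 1 2 0; 0 0 1 0; 0 0 0 1]
T2·T1 = [-1 0 0 0; 0 1 2 0; 0 0 1 0; 0 0 0 1]
T3·…·T1 = [1 0 0 0; 0 1 2 0; 0 0 1 0; 0 0 0 1]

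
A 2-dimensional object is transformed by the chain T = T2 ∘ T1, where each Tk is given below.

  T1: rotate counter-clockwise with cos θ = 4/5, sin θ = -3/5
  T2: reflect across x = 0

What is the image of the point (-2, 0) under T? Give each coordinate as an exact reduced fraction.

T(p) = (8/5, 6/5)

T1 rotate counter-clockwise with cos θ = 4/5, sin θ = -3/5: (-2, 0) → (-8/5, 6/5)
T2 reflect across x = 0: (-8/5, 6/5) → (8/5, 6/5)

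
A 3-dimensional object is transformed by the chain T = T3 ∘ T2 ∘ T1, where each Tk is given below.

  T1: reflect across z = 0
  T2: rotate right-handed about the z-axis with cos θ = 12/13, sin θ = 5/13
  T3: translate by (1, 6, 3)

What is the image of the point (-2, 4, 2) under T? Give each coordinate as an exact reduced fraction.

T(p) = (-31/13, 116/13, 1)

T1 reflect across z = 0: (-2, 4, 2) → (-2, 4, -2)
T2 rotate right-handed about the z-axis with cos θ = 12/13, sin θ = 5/13: (-2, 4, -2) → (-44/13, 38/13, -2)
T3 translate by (1, 6, 3): (-44/13, 38/13, -2) → (-31/13, 116/13, 1)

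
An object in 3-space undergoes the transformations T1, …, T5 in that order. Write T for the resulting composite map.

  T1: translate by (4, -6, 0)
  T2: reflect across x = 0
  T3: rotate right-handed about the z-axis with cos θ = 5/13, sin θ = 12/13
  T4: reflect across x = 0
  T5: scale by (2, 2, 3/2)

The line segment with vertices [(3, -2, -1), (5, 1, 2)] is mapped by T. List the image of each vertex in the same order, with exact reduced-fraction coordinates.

T1 translate by (4, -6, 0): (3, -2, -1) → (7, -8, -1); (5, 1, 2) → (9, -5, 2)
T2 reflect across x = 0: (7, -8, -1) → (-7, -8, -1); (9, -5, 2) → (-9, -5, 2)
T3 rotate right-handed about the z-axis with cos θ = 5/13, sin θ = 12/13: (-7, -8, -1) → (61/13, -124/13, -1); (-9, -5, 2) → (15/13, -133/13, 2)
T4 reflect across x = 0: (61/13, -124/13, -1) → (-61/13, -124/13, -1); (15/13, -133/13, 2) → (-15/13, -133/13, 2)
T5 scale by (2, 2, 3/2): (-61/13, -124/13, -1) → (-122/13, -248/13, -3/2); (-15/13, -133/13, 2) → (-30/13, -266/13, 3)

image vertices: (-122/13, -248/13, -3/2), (-30/13, -266/13, 3)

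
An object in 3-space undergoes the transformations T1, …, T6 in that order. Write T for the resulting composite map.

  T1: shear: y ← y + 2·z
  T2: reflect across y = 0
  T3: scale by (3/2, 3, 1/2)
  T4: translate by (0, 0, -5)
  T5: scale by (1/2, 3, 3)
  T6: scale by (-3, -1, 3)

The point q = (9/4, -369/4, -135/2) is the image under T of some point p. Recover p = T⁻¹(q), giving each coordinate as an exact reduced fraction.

p = (-1, -1/4, -5)

T1 = [1 0 0 0; 0 1 2 0; 0 0 1 0; 0 0 0 1]
T2·T1 = [1 0 0 0; 0 -1 -2 0; 0 0 1 0; 0 0 0 1]
T3·…·T1 = [3/2 0 0 0; 0 -3 -6 0; 0 0 1/2 0; 0 0 0 1]
T4·…·T1 = [3/2 0 0 0; 0 -3 -6 0; 0 0 1/2 -5; 0 0 0 1]
T5·…·T1 = [3/4 0 0 0; 0 -9 -18 0; 0 0 3/2 -15; 0 0 0 1]
T6·…·T1 = [-9/4 0 0 0; 0 9 18 0; 0 0 9/2 -45; 0 0 0 1]
det M = -729/8; M⁻¹ = [-4/9 0 0 0; 0 1/9 -4/9 -20; 0 0 2/9 10; 0 0 0 1]
M⁻¹ · (9/4, -369/4, -135/2)ᵀ = (-1, -1/4, -5)ᵀ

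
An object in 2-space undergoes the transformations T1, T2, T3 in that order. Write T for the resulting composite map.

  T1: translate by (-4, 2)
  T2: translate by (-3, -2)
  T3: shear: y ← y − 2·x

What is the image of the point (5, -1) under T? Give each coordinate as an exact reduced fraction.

T(p) = (-2, 3)

T1 translate by (-4, 2): (5, -1) → (1, 1)
T2 translate by (-3, -2): (1, 1) → (-2, -1)
T3 shear: y ← y − 2·x: (-2, -1) → (-2, 3)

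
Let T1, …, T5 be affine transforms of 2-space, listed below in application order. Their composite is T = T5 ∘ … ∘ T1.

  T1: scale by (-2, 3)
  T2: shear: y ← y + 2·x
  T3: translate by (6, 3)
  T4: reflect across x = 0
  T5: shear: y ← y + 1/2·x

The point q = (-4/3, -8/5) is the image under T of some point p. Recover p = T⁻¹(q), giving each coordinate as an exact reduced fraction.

T1 = [-2 0 0; 0 3 0; 0 0 1]
T2·T1 = [-2 0 0; -4 3 0; 0 0 1]
T3·…·T1 = [-2 0 6; -4 3 3; 0 0 1]
T4·…·T1 = [2 0 -6; -4 3 3; 0 0 1]
T5·…·T1 = [2 0 -6; -3 3 0; 0 0 1]
det M = 6; M⁻¹ = [1/2 0 3; 1/2 1/3 3; 0 0 1]
M⁻¹ · (-4/3, -8/5)ᵀ = (7/3, 9/5)ᵀ

p = (7/3, 9/5)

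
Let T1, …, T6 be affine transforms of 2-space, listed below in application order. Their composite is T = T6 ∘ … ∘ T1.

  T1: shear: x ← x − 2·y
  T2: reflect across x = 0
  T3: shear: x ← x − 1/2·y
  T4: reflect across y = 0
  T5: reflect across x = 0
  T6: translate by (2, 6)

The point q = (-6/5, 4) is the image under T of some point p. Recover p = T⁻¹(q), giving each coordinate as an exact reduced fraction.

T1 = [1 -2 0; 0 1 0; 0 0 1]
T2·T1 = [-1 2 0; 0 1 0; 0 0 1]
T3·…·T1 = [-1 3/2 0; 0 1 0; 0 0 1]
T4·…·T1 = [-1 3/2 0; 0 -1 0; 0 0 1]
T5·…·T1 = [1 -3/2 0; 0 -1 0; 0 0 1]
T6·…·T1 = [1 -3/2 2; 0 -1 6; 0 0 1]
det M = -1; M⁻¹ = [1 -3/2 7; 0 -1 6; 0 0 1]
M⁻¹ · (-6/5, 4)ᵀ = (-1/5, 2)ᵀ

p = (-1/5, 2)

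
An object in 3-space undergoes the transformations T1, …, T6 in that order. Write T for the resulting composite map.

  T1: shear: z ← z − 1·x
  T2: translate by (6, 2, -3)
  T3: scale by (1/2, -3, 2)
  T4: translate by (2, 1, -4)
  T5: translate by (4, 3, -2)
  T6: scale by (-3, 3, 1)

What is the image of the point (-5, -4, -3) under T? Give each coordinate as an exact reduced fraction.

T(p) = (-39/2, 30, -8)

T1 shear: z ← z − 1·x: (-5, -4, -3) → (-5, -4, 2)
T2 translate by (6, 2, -3): (-5, -4, 2) → (1, -2, -1)
T3 scale by (1/2, -3, 2): (1, -2, -1) → (1/2, 6, -2)
T4 translate by (2, 1, -4): (1/2, 6, -2) → (5/2, 7, -6)
T5 translate by (4, 3, -2): (5/2, 7, -6) → (13/2, 10, -8)
T6 scale by (-3, 3, 1): (13/2, 10, -8) → (-39/2, 30, -8)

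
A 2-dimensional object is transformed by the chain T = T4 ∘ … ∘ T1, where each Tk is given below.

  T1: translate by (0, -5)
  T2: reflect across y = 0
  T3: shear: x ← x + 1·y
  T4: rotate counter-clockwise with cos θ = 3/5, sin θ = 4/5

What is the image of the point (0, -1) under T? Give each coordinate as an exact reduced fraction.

T1 translate by (0, -5): (0, -1) → (0, -6)
T2 reflect across y = 0: (0, -6) → (0, 6)
T3 shear: x ← x + 1·y: (0, 6) → (6, 6)
T4 rotate counter-clockwise with cos θ = 3/5, sin θ = 4/5: (6, 6) → (-6/5, 42/5)

T(p) = (-6/5, 42/5)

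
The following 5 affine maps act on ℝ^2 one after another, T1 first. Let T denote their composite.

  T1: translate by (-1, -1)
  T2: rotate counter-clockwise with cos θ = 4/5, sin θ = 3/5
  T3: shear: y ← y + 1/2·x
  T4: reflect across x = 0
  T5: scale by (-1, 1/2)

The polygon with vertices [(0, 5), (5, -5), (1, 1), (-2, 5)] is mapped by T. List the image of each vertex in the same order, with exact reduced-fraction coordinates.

T1 translate by (-1, -1): (0, 5) → (-1, 4); (5, -5) → (4, -6); (1, 1) → (0, 0); (-2, 5) → (-3, 4)
T2 rotate counter-clockwise with cos θ = 4/5, sin θ = 3/5: (-1, 4) → (-16/5, 13/5); (4, -6) → (34/5, -12/5); (0, 0) → (0, 0); (-3, 4) → (-24/5, 7/5)
T3 shear: y ← y + 1/2·x: (-16/5, 13/5) → (-16/5, 1); (34/5, -12/5) → (34/5, 1); (0, 0) → (0, 0); (-24/5, 7/5) → (-24/5, -1)
T4 reflect across x = 0: (-16/5, 1) → (16/5, 1); (34/5, 1) → (-34/5, 1); (0, 0) → (0, 0); (-24/5, -1) → (24/5, -1)
T5 scale by (-1, 1/2): (16/5, 1) → (-16/5, 1/2); (-34/5, 1) → (34/5, 1/2); (0, 0) → (0, 0); (24/5, -1) → (-24/5, -1/2)

image vertices: (-16/5, 1/2), (34/5, 1/2), (0, 0), (-24/5, -1/2)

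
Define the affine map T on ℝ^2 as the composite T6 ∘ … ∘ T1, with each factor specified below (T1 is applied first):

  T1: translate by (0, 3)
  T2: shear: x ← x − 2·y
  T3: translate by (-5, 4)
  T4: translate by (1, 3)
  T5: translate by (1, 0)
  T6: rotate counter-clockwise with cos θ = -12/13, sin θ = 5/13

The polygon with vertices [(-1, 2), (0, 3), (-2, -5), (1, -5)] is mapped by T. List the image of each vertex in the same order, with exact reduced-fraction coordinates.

image vertices: (108/13, -214/13), (115/13, -231/13), (-1, -5), (-49/13, -50/13)

T1 translate by (0, 3): (-1, 2) → (-1, 5); (0, 3) → (0, 6); (-2, -5) → (-2, -2); (1, -5) → (1, -2)
T2 shear: x ← x − 2·y: (-1, 5) → (-11, 5); (0, 6) → (-12, 6); (-2, -2) → (2, -2); (1, -2) → (5, -2)
T3 translate by (-5, 4): (-11, 5) → (-16, 9); (-12, 6) → (-17, 10); (2, -2) → (-3, 2); (5, -2) → (0, 2)
T4 translate by (1, 3): (-16, 9) → (-15, 12); (-17, 10) → (-16, 13); (-3, 2) → (-2, 5); (0, 2) → (1, 5)
T5 translate by (1, 0): (-15, 12) → (-14, 12); (-16, 13) → (-15, 13); (-2, 5) → (-1, 5); (1, 5) → (2, 5)
T6 rotate counter-clockwise with cos θ = -12/13, sin θ = 5/13: (-14, 12) → (108/13, -214/13); (-15, 13) → (115/13, -231/13); (-1, 5) → (-1, -5); (2, 5) → (-49/13, -50/13)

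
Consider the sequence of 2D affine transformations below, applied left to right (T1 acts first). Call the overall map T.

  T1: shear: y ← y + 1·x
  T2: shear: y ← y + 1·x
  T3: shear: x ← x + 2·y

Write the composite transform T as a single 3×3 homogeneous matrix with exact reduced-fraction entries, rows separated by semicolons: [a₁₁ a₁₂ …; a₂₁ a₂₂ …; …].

T1 = [1 0 0; 1 1 0; 0 0 1]
T2·T1 = [1 0 0; 2 1 0; 0 0 1]
T3·…·T1 = [5 2 0; 2 1 0; 0 0 1]

T = [5 2 0; 2 1 0; 0 0 1]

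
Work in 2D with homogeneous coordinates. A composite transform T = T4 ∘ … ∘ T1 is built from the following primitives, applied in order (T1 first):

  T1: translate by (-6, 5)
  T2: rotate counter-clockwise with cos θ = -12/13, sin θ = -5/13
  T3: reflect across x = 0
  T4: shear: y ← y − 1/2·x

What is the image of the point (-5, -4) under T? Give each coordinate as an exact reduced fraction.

T(p) = (-137/13, 223/26)

T1 translate by (-6, 5): (-5, -4) → (-11, 1)
T2 rotate counter-clockwise with cos θ = -12/13, sin θ = -5/13: (-11, 1) → (137/13, 43/13)
T3 reflect across x = 0: (137/13, 43/13) → (-137/13, 43/13)
T4 shear: y ← y − 1/2·x: (-137/13, 43/13) → (-137/13, 223/26)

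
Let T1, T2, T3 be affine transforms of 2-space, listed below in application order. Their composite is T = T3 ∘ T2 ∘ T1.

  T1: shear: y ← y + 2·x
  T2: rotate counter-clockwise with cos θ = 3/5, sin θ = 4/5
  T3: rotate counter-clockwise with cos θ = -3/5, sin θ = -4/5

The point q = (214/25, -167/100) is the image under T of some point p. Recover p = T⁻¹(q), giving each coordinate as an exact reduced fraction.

T1 = [1 0 0; 2 1 0; 0 0 1]
T2·T1 = [-1 -4/5 0; 2 3/5 0; 0 0 1]
T3·…·T1 = [11/5 24/25 0; -2/5 7/25 0; 0 0 1]
det M = 1; M⁻¹ = [7/25 -24/25 0; 2/5 11/5 0; 0 0 1]
M⁻¹ · (214/25, -167/100)ᵀ = (4, -1/4)ᵀ

p = (4, -1/4)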